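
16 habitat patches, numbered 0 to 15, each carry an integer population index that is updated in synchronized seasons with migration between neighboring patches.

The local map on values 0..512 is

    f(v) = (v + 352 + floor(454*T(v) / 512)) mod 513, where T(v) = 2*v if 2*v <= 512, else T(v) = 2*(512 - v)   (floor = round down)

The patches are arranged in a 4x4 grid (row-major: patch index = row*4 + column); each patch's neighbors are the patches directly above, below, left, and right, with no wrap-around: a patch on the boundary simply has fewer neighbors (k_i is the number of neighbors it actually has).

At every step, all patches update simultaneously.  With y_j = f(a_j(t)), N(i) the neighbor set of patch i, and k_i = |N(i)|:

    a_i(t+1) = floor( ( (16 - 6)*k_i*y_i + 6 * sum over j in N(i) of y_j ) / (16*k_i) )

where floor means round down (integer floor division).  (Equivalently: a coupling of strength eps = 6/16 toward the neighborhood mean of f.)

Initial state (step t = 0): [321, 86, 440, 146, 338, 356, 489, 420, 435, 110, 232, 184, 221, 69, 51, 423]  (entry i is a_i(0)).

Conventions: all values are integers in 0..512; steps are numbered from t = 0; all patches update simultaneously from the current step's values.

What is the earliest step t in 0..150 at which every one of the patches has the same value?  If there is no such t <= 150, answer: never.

Simulating step by step:
t=0: [321, 86, 440, 146, 338, 356, 489, 420, 435, 110, 232, 184, 221, 69, 51, 423]  (not all equal)
t=1: [416, 220, 339, 307, 475, 395, 396, 383, 391, 220, 428, 383, 364, 154, 424, 419]  (not all equal)
t=2: [420, 449, 477, 493, 400, 436, 442, 456, 439, 427, 424, 442, 423, 332, 399, 426]  (not all equal)
t=3: [420, 400, 382, 372, 427, 410, 403, 393, 413, 421, 417, 406, 430, 465, 439, 418]  (not all equal)
t=4: [423, 435, 448, 454, 419, 428, 435, 442, 423, 419, 423, 431, 411, 397, 408, 421]  (not all equal)
t=5: [417, 410, 401, 397, 420, 415, 409, 405, 421, 422, 419, 413, 429, 434, 429, 421]  (not all equal)
t=6: [424, 428, 434, 437, 422, 425, 429, 432, 420, 420, 422, 426, 415, 413, 416, 421]  (not all equal)
t=7: [418, 415, 411, 409, 419, 418, 415, 412, 422, 421, 419, 417, 425, 426, 424, 421]  (not all equal)
t=8: [423, 425, 428, 429, 422, 423, 425, 427, 420, 420, 422, 423, 418, 417, 419, 421]  (not all equal)
t=9: [419, 417, 415, 415, 420, 419, 417, 416, 421, 421, 420, 419, 423, 423, 421, 420]  (not all equal)
t=10: [422, 423, 425, 425, 421, 422, 423, 424, 420, 421, 422, 422, 419, 419, 421, 421]  (not all equal)
t=11: [420, 419, 418, 418, 420, 420, 419, 419, 421, 421, 420, 420, 422, 421, 421, 420]  (not all equal)
t=12: [422, 422, 422, 422, 421, 421, 422, 422, 421, 421, 421, 422, 420, 420, 421, 421]  (not all equal)
t=13: [420, 420, 420, 420, 420, 420, 420, 420, 421, 421, 420, 420, 421, 421, 421, 420]  (not all equal)
t=14: [422, 422, 422, 422, 421, 421, 422, 422, 421, 421, 421, 422, 421, 421, 421, 421]  (not all equal)
t=15: [420, 420, 420, 420, 420, 420, 420, 420, 421, 421, 420, 420, 421, 421, 421, 420]  (not all equal)

Answer: never
Key observation: The state at step 13 reappears at step 15 — the system is in a cycle of period 2 from step 13 on.  No step 0..15 is synchronized, and the cycle repeats forever, so no step up to 150 (or ever) has all patches equal.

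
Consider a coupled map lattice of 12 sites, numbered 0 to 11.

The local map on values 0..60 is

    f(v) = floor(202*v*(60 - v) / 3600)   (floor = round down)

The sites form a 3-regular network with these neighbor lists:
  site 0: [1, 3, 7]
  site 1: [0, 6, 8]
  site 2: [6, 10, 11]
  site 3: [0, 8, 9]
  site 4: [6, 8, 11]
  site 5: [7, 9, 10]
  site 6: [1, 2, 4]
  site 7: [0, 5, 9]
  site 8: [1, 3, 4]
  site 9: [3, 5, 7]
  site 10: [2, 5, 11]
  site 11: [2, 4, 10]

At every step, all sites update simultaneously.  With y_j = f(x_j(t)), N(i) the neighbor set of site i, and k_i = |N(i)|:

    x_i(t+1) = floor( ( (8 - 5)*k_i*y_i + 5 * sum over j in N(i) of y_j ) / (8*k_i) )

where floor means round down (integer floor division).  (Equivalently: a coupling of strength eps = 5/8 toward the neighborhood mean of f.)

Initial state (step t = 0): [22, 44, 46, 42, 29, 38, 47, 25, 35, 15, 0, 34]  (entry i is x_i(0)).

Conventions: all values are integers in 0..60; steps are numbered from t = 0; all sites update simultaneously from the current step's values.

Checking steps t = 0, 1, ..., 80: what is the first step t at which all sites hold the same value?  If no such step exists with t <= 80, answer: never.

Simulating step by step:
t=0: [22, 44, 46, 42, 29, 38, 47, 25, 35, 15, 0, 34]  (not all equal)
t=1: [44, 41, 30, 43, 46, 35, 38, 45, 45, 42, 27, 36]  (not all equal)
t=2: [39, 41, 48, 39, 40, 45, 44, 40, 38, 42, 49, 46]  (not all equal)
t=3: [44, 43, 33, 44, 41, 38, 39, 42, 44, 42, 33, 35]  (not all equal)
t=4: [40, 41, 48, 39, 43, 44, 44, 42, 40, 42, 48, 47]  (not all equal)
t=5: [43, 42, 33, 43, 39, 38, 38, 41, 43, 42, 33, 34]  (not all equal)
t=6: [41, 42, 48, 41, 45, 45, 45, 43, 42, 42, 48, 48]  (not all equal)
t=7: [42, 41, 33, 42, 37, 37, 37, 40, 41, 40, 33, 33]  (not all equal)
t=8: [42, 43, 48, 42, 46, 46, 46, 44, 43, 44, 48, 48]  (not all equal)
t=9: [41, 40, 32, 41, 36, 36, 36, 39, 40, 39, 32, 32]  (not all equal)
t=10: [43, 44, 49, 43, 47, 47, 47, 45, 44, 45, 49, 49]  (not all equal)
t=11: [39, 38, 30, 39, 34, 34, 34, 37, 38, 37, 30, 30]  (not all equal)
t=12: [45, 46, 49, 45, 48, 48, 48, 47, 46, 47, 49, 49]  (not all equal)
t=13: [36, 35, 30, 36, 32, 32, 32, 34, 35, 34, 30, 30]  (not all equal)
t=14: [48, 49, 50, 48, 49, 49, 49, 49, 49, 49, 50, 50]  (not all equal)
t=15: [31, 30, 28, 31, 29, 29, 29, 30, 30, 30, 28, 28]  (not all equal)
t=16: [50, 50, 50, 50, 50, 50, 50, 50, 50, 50, 50, 50]  (all equal)

Answer: 16
Key observation: Synchronization is absorbing here: once all sites are equal they stay equal, and step 16 is the first all-equal step.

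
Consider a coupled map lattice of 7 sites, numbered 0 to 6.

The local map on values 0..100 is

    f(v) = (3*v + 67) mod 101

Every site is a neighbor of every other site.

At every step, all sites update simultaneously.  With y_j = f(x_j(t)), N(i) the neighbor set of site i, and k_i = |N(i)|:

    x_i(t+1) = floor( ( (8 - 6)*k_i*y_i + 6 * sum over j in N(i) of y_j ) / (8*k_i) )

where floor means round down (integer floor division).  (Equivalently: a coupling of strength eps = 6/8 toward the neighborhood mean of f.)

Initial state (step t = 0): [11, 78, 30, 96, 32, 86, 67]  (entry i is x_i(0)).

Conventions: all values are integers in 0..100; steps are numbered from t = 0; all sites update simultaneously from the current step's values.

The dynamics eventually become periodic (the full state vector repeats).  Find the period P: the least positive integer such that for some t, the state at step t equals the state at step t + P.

Answer: 20
Key observation: The state at step 9, [19, 19, 18, 18, 18, 18, 18], reappears at step 29 — and no state repeats earlier — so the cycle the system enters has period 20.

Derivation:
t=0: [11, 78, 30, 96, 32, 86, 67]
t=1: [69, 69, 64, 63, 64, 59, 65]
t=2: [60, 60, 58, 58, 58, 57, 59]
t=3: [41, 41, 40, 40, 40, 40, 40]
t=4: [87, 87, 86, 86, 86, 86, 86]
t=5: [23, 23, 22, 22, 22, 22, 22]
t=6: [33, 33, 32, 32, 32, 32, 32]
t=7: [63, 63, 62, 62, 62, 62, 62]
t=8: [52, 52, 51, 51, 51, 51, 51]
t=9: [19, 19, 18, 18, 18, 18, 18]
t=10: [21, 21, 20, 20, 20, 20, 20]
t=11: [27, 27, 26, 26, 26, 26, 26]
t=12: [45, 45, 44, 44, 44, 44, 44]
t=13: [61, 61, 73, 73, 73, 73, 73]
t=14: [70, 70, 75, 75, 75, 75, 75]
t=15: [84, 84, 86, 86, 86, 86, 86]
t=16: [19, 19, 20, 20, 20, 20, 20]
t=17: [24, 24, 25, 25, 25, 25, 25]
t=18: [39, 39, 40, 40, 40, 40, 40]
t=19: [84, 84, 85, 85, 85, 85, 85]
t=20: [17, 17, 18, 18, 18, 18, 18]
t=21: [18, 18, 19, 19, 19, 19, 19]
t=22: [21, 21, 22, 22, 22, 22, 22]
t=23: [30, 30, 31, 31, 31, 31, 31]
t=24: [57, 57, 58, 58, 58, 58, 58]
t=25: [37, 37, 38, 38, 38, 38, 38]
t=26: [78, 78, 79, 79, 79, 79, 79]
t=27: [37, 37, 25, 25, 25, 25, 25]
t=28: [54, 54, 50, 50, 50, 50, 50]
t=29: [19, 19, 18, 18, 18, 18, 18]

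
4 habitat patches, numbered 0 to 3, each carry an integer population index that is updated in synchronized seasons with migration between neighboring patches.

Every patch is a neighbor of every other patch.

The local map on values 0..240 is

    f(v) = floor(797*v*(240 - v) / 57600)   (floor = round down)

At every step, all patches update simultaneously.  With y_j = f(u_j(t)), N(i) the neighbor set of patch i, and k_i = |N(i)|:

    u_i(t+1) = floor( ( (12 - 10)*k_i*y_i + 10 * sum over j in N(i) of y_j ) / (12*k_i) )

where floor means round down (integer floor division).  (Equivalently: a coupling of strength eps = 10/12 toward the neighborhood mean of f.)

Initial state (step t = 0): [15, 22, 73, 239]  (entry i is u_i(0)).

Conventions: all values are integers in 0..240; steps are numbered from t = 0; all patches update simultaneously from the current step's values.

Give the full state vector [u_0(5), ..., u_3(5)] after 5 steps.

Answer: [175, 175, 175, 175]

Derivation:
t=0: [15, 22, 73, 239]
t=1: [73, 71, 59, 78]
t=2: [163, 163, 165, 162]
t=3: [172, 172, 172, 172]
t=4: [161, 161, 161, 161]
t=5: [175, 175, 175, 175]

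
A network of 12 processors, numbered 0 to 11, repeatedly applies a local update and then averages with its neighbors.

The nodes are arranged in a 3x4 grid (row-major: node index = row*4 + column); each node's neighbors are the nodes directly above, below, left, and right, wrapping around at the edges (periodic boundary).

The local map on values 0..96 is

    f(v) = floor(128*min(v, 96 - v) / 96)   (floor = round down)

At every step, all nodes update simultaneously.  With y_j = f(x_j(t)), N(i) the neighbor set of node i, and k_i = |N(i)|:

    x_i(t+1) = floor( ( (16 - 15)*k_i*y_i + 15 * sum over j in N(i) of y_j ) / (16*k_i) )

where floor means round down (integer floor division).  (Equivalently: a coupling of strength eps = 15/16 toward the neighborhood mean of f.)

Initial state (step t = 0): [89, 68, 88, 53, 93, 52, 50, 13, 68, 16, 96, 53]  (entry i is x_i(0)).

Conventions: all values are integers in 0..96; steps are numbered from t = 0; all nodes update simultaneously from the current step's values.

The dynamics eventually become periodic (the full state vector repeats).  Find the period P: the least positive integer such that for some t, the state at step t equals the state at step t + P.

Simulating step by step:
t=0: [89, 68, 88, 53, 93, 52, 50, 13, 68, 16, 96, 53]
t=1: [32, 25, 36, 25, 28, 32, 23, 43, 23, 32, 34, 29]
t=2: [33, 42, 36, 45, 42, 35, 46, 35, 39, 37, 39, 41]
t=3: [55, 47, 56, 48, 47, 54, 48, 57, 50, 51, 52, 52]
t=4: [61, 56, 61, 54, 56, 61, 55, 61, 58, 59, 58, 58]
t=5: [52, 47, 52, 47, 47, 51, 47, 52, 49, 49, 49, 50]
t=6: [61, 59, 61, 58, 59, 61, 59, 61, 60, 61, 60, 61]
t=7: [48, 46, 48, 46, 46, 48, 46, 48, 46, 47, 46, 47]
t=8: [61, 63, 61, 63, 63, 61, 63, 61, 62, 61, 62, 61]
t=9: [44, 45, 44, 45, 45, 44, 45, 44, 45, 45, 45, 45]
t=10: [59, 58, 59, 58, 58, 59, 58, 59, 59, 59, 59, 59]
t=11: [49, 49, 49, 49, 49, 49, 49, 49, 49, 49, 49, 49]
t=12: [62, 62, 62, 62, 62, 62, 62, 62, 62, 62, 62, 62]
t=13: [45, 45, 45, 45, 45, 45, 45, 45, 45, 45, 45, 45]
t=14: [60, 60, 60, 60, 60, 60, 60, 60, 60, 60, 60, 60]
t=15: [48, 48, 48, 48, 48, 48, 48, 48, 48, 48, 48, 48]
t=16: [64, 64, 64, 64, 64, 64, 64, 64, 64, 64, 64, 64]
t=17: [42, 42, 42, 42, 42, 42, 42, 42, 42, 42, 42, 42]
t=18: [56, 56, 56, 56, 56, 56, 56, 56, 56, 56, 56, 56]
t=19: [53, 53, 53, 53, 53, 53, 53, 53, 53, 53, 53, 53]
t=20: [57, 57, 57, 57, 57, 57, 57, 57, 57, 57, 57, 57]
t=21: [52, 52, 52, 52, 52, 52, 52, 52, 52, 52, 52, 52]
t=22: [58, 58, 58, 58, 58, 58, 58, 58, 58, 58, 58, 58]
t=23: [50, 50, 50, 50, 50, 50, 50, 50, 50, 50, 50, 50]
t=24: [61, 61, 61, 61, 61, 61, 61, 61, 61, 61, 61, 61]
t=25: [46, 46, 46, 46, 46, 46, 46, 46, 46, 46, 46, 46]
t=26: [61, 61, 61, 61, 61, 61, 61, 61, 61, 61, 61, 61]

Answer: 2
Key observation: The state at step 24, [61, 61, 61, 61, 61, 61, 61, 61, 61, 61, 61, 61], reappears at step 26 — and no state repeats earlier — so the cycle the system enters has period 2.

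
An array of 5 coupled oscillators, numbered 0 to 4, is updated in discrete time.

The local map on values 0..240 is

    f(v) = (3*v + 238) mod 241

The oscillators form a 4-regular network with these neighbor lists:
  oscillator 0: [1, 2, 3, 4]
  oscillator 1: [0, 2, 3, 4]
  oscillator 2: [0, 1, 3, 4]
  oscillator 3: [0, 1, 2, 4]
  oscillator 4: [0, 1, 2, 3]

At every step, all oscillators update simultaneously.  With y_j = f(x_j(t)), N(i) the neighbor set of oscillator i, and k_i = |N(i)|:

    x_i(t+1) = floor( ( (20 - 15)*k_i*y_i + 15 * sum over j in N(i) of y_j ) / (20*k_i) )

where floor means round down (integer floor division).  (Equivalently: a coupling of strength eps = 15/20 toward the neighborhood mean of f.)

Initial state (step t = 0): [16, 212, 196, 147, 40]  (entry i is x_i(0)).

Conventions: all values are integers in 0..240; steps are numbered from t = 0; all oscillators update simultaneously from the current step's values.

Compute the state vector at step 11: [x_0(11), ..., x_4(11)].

Answer: [104, 104, 104, 104, 104]

Derivation:
t=0: [16, 212, 196, 147, 40]
t=1: [117, 124, 121, 127, 122]
t=2: [121, 122, 122, 123, 122]
t=3: [121, 122, 122, 122, 122]
t=4: [121, 121, 121, 121, 121]
t=5: [119, 119, 119, 119, 119]
t=6: [113, 113, 113, 113, 113]
t=7: [95, 95, 95, 95, 95]
t=8: [41, 41, 41, 41, 41]
t=9: [120, 120, 120, 120, 120]
t=10: [116, 116, 116, 116, 116]
t=11: [104, 104, 104, 104, 104]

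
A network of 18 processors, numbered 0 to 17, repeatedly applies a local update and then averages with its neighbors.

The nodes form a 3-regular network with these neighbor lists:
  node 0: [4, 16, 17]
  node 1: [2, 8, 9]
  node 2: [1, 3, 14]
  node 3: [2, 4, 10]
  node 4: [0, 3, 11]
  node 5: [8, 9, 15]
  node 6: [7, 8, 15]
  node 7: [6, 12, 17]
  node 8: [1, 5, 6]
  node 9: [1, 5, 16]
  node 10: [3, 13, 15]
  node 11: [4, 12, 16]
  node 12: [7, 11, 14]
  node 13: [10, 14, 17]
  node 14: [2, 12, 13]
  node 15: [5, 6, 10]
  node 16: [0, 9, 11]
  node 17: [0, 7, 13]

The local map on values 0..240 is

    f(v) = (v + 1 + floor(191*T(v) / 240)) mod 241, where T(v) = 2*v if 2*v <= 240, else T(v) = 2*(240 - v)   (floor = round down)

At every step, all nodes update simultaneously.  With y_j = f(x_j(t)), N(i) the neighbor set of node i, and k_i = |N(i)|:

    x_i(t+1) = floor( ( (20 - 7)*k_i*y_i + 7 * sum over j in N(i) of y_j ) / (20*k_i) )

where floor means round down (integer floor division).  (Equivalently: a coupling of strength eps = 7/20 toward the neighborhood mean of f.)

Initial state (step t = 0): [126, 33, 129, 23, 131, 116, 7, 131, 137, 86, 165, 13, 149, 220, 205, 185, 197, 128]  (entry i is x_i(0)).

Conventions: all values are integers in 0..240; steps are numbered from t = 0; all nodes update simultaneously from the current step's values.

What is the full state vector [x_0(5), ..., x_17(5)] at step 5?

Answer: [52, 180, 81, 53, 58, 97, 174, 70, 96, 179, 78, 48, 60, 149, 159, 176, 65, 64]

Derivation:
t=0: [126, 33, 129, 23, 131, 116, 7, 131, 137, 86, 165, 13, 149, 220, 205, 185, 197, 128]
t=1: [61, 96, 61, 59, 60, 75, 30, 57, 58, 164, 40, 38, 48, 22, 28, 35, 54, 59]
t=2: [155, 46, 130, 148, 149, 160, 96, 137, 130, 68, 102, 113, 118, 76, 87, 103, 126, 142]
t=3: [53, 113, 88, 51, 52, 61, 22, 54, 62, 142, 47, 55, 81, 163, 185, 26, 76, 72]
t=4: [150, 85, 174, 143, 136, 136, 80, 144, 136, 84, 108, 156, 173, 69, 77, 83, 167, 159]
t=5: [52, 180, 81, 53, 58, 97, 174, 70, 96, 179, 78, 48, 60, 149, 159, 176, 65, 64]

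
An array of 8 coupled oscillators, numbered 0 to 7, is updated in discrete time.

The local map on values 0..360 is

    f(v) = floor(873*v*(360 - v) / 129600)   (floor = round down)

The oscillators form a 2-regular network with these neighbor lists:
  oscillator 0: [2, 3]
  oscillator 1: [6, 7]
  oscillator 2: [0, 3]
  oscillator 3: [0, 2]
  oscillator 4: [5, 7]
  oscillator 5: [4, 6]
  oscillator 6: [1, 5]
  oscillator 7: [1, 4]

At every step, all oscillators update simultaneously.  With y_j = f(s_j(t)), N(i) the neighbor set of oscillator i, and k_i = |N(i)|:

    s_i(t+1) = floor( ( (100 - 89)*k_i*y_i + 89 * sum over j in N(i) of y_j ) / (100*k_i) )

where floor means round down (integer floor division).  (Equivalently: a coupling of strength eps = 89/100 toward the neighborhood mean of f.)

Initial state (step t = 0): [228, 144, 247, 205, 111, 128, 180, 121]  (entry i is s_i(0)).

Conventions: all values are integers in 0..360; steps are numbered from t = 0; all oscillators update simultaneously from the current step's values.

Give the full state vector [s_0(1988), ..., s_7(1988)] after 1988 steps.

Simulating step by step:
t=0: [228, 144, 247, 205, 111, 128, 180, 121]
t=1: [201, 206, 205, 197, 195, 201, 205, 197]
t=2: [215, 214, 215, 214, 215, 215, 214, 214]
t=3: [209, 210, 209, 209, 209, 209, 209, 209]
t=4: [212, 212, 212, 212, 212, 212, 212, 212]
t=5: [211, 211, 211, 211, 211, 211, 211, 211]
t=6: [211, 211, 211, 211, 211, 211, 211, 211]

Answer: [211, 211, 211, 211, 211, 211, 211, 211]
Key observation: The state at step 5, [211, 211, 211, 211, 211, 211, 211, 211], reappears at step 6: the system is in a cycle of period 1 from step 5 on.  Therefore the state at step 1988 equals the state at step 5 + ((1988 - 5) mod 1) = 5, which is [211, 211, 211, 211, 211, 211, 211, 211].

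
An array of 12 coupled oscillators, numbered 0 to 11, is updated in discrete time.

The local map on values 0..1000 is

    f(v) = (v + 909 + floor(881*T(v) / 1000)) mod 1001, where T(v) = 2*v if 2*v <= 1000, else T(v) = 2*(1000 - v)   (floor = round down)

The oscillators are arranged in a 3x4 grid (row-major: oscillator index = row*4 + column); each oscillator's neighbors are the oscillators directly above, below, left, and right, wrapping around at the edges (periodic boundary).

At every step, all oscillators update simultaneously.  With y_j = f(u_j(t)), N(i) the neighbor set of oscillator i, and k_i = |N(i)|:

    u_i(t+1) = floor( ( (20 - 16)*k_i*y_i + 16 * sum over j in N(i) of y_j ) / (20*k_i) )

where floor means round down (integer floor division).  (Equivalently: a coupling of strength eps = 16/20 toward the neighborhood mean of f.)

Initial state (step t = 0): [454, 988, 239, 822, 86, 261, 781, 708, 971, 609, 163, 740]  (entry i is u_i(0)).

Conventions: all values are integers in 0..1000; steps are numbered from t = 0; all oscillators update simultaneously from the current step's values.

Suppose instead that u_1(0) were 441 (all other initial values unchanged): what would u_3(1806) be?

Answer: u_3(1806) = 949
Key observation: The state at step 20, [949, 949, 949, 949, 949, 949, 949, 949, 949, 949, 949, 949], reappears at step 22: the system is in a cycle of period 2 from step 20 on.  Therefore the state at step 1806 equals the state at step 20 + ((1806 - 20) mod 2) = 20, which is [949, 949, 949, 949, 949, 949, 949, 949, 949, 949, 949, 949].

Derivation:
t=0: [454, 441, 239, 822, 86, 261, 781, 708, 971, 609, 163, 740]
t=1: [280, 337, 233, 200, 398, 235, 351, 98, 308, 449, 261, 312]
t=2: [548, 554, 670, 527, 436, 485, 558, 458, 472, 585, 594, 558]
t=3: [217, 224, 226, 218, 197, 213, 206, 207, 207, 228, 216, 221]
t=4: [494, 519, 509, 509, 482, 497, 497, 487, 498, 508, 513, 498]
t=5: [269, 277, 278, 273, 264, 270, 273, 266, 270, 278, 280, 275]
t=6: [655, 665, 670, 659, 647, 660, 662, 654, 656, 667, 672, 661]
t=7: [168, 163, 161, 165, 169, 165, 162, 168, 167, 162, 160, 165]
t=8: [367, 360, 355, 364, 370, 361, 358, 365, 366, 358, 354, 363]
t=9: [916, 902, 896, 909, 917, 905, 898, 912, 914, 901, 895, 908]
t=10: [975, 980, 983, 977, 974, 980, 983, 977, 975, 981, 984, 978]
t=11: [925, 923, 921, 924, 925, 923, 921, 924, 925, 923, 921, 924]
t=12: [965, 966, 967, 965, 965, 966, 967, 965, 965, 966, 967, 965]
t=13: [933, 933, 933, 933, 933, 933, 933, 933, 933, 933, 933, 933]
t=14: [959, 959, 959, 959, 959, 959, 959, 959, 959, 959, 959, 959]
t=15: [939, 939, 939, 939, 939, 939, 939, 939, 939, 939, 939, 939]
t=16: [954, 954, 954, 954, 954, 954, 954, 954, 954, 954, 954, 954]
t=17: [943, 943, 943, 943, 943, 943, 943, 943, 943, 943, 943, 943]
t=18: [951, 951, 951, 951, 951, 951, 951, 951, 951, 951, 951, 951]
t=19: [945, 945, 945, 945, 945, 945, 945, 945, 945, 945, 945, 945]
t=20: [949, 949, 949, 949, 949, 949, 949, 949, 949, 949, 949, 949]
t=21: [946, 946, 946, 946, 946, 946, 946, 946, 946, 946, 946, 946]
t=22: [949, 949, 949, 949, 949, 949, 949, 949, 949, 949, 949, 949]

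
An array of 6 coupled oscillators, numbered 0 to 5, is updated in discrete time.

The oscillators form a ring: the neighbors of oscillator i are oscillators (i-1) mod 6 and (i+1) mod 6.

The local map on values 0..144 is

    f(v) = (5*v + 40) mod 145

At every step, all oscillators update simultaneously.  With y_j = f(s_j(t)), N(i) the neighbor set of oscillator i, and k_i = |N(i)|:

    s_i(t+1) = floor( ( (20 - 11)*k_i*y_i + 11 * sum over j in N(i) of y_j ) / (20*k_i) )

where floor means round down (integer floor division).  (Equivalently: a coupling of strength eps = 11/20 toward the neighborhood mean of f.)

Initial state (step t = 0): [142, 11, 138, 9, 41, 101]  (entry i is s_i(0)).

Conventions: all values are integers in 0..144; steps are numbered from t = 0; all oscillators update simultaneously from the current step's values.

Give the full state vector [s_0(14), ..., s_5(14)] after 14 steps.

Answer: [62, 66, 98, 89, 79, 60]

Derivation:
t=0: [142, 11, 138, 9, 41, 101]
t=1: [67, 51, 51, 67, 98, 83]
t=2: [45, 27, 27, 65, 71, 58]
t=3: [73, 54, 42, 70, 78, 79]
t=4: [57, 69, 80, 112, 90, 70]
t=5: [69, 53, 33, 25, 57, 69]
t=6: [73, 49, 36, 35, 47, 78]
t=7: [128, 115, 91, 87, 116, 130]
t=8: [84, 59, 47, 45, 59, 88]
t=9: [36, 62, 103, 102, 65, 39]
t=10: [75, 80, 102, 105, 90, 81]
t=11: [60, 68, 88, 105, 63, 54]
t=12: [52, 66, 80, 88, 70, 40]
t=13: [52, 40, 36, 49, 83, 73]
t=14: [62, 66, 98, 89, 79, 60]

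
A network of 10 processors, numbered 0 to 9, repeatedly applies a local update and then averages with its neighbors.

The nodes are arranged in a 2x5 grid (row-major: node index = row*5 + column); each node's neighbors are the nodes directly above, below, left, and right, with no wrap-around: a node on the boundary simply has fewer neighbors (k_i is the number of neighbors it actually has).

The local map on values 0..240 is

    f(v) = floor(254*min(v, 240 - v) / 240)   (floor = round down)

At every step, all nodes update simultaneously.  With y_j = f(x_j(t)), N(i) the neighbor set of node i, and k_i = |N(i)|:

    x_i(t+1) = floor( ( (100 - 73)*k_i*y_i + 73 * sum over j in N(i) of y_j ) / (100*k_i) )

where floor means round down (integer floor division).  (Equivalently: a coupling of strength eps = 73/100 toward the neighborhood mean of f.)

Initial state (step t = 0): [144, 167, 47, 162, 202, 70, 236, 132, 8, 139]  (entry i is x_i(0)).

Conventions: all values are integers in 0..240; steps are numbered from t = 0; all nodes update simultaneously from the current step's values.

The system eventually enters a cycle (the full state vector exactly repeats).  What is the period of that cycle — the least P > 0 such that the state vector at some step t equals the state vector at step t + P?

Simulating step by step:
t=0: [144, 167, 47, 162, 202, 70, 236, 132, 8, 139]
t=1: [82, 58, 79, 45, 79, 58, 65, 45, 75, 46]
t=2: [67, 74, 60, 72, 57, 72, 59, 68, 55, 72]
t=3: [75, 68, 71, 64, 71, 68, 71, 63, 69, 63]
t=4: [73, 74, 69, 72, 68, 75, 70, 72, 68, 71]
t=5: [78, 75, 75, 72, 74, 76, 76, 73, 74, 72]
t=6: [80, 79, 77, 77, 76, 80, 79, 78, 76, 77]
t=7: [83, 82, 81, 80, 80, 83, 83, 81, 80, 80]
t=8: [86, 86, 85, 84, 84, 87, 86, 85, 84, 84]
t=9: [91, 90, 89, 88, 88, 91, 90, 89, 88, 88]
t=10: [95, 95, 94, 93, 93, 95, 95, 94, 93, 93]
t=11: [100, 99, 99, 98, 98, 100, 99, 99, 98, 98]
t=12: [104, 104, 103, 103, 103, 104, 104, 103, 103, 103]
t=13: [110, 109, 109, 109, 109, 110, 109, 109, 109, 109]
t=14: [115, 115, 115, 115, 115, 115, 115, 115, 115, 115]
t=15: [121, 121, 121, 121, 121, 121, 121, 121, 121, 121]
t=16: [125, 125, 125, 125, 125, 125, 125, 125, 125, 125]
t=17: [121, 121, 121, 121, 121, 121, 121, 121, 121, 121]

Answer: 2
Key observation: The state at step 15, [121, 121, 121, 121, 121, 121, 121, 121, 121, 121], reappears at step 17 — and no state repeats earlier — so the cycle the system enters has period 2.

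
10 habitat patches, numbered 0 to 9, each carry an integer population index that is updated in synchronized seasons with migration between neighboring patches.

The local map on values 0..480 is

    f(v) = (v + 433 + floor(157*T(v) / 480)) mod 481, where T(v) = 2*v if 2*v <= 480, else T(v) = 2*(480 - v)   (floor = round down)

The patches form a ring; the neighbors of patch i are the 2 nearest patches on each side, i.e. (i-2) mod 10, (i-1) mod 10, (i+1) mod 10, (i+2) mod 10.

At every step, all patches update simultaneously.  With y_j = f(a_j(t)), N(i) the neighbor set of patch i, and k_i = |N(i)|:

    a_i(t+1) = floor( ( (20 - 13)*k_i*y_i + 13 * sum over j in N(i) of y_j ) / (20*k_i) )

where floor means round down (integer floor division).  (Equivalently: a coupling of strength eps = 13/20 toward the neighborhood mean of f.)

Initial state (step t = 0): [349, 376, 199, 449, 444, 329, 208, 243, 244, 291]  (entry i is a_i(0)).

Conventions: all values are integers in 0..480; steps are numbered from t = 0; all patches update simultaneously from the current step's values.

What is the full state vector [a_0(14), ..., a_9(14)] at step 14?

Answer: [406, 406, 406, 406, 406, 406, 406, 406, 406, 406]

Derivation:
t=0: [349, 376, 199, 449, 444, 329, 208, 243, 244, 291]
t=1: [361, 374, 361, 387, 370, 374, 347, 348, 349, 368]
t=2: [390, 393, 392, 395, 392, 392, 388, 388, 387, 390]
t=3: [400, 400, 401, 401, 401, 400, 400, 400, 399, 400]
t=4: [403, 404, 404, 404, 404, 404, 403, 403, 403, 403]
t=5: [405, 405, 405, 405, 405, 405, 405, 405, 405, 405]
t=6: [406, 406, 406, 406, 406, 406, 406, 406, 406, 406]
t=7: [406, 406, 406, 406, 406, 406, 406, 406, 406, 406]
t=8: [406, 406, 406, 406, 406, 406, 406, 406, 406, 406]
t=9: [406, 406, 406, 406, 406, 406, 406, 406, 406, 406]
t=10: [406, 406, 406, 406, 406, 406, 406, 406, 406, 406]
t=11: [406, 406, 406, 406, 406, 406, 406, 406, 406, 406]
t=12: [406, 406, 406, 406, 406, 406, 406, 406, 406, 406]
t=13: [406, 406, 406, 406, 406, 406, 406, 406, 406, 406]
t=14: [406, 406, 406, 406, 406, 406, 406, 406, 406, 406]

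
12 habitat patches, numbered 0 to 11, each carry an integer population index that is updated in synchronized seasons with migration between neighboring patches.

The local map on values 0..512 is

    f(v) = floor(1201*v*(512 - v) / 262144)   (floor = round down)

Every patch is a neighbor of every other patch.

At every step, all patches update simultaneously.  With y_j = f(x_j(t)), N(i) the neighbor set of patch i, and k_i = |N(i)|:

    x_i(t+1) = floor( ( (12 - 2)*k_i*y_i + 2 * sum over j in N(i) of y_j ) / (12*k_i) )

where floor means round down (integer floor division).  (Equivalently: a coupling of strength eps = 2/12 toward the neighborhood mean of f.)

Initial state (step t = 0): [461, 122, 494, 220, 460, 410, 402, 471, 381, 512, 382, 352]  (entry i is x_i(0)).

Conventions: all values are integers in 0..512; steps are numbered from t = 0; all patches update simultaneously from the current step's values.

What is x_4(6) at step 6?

Simulating step by step:
t=0: [461, 122, 494, 220, 460, 410, 402, 471, 381, 512, 382, 352]
t=1: [117, 207, 62, 270, 118, 185, 194, 101, 216, 29, 215, 240]
t=2: [215, 279, 146, 287, 217, 269, 273, 198, 281, 95, 281, 287]
t=3: [290, 294, 250, 292, 290, 295, 294, 283, 294, 199, 294, 292]
t=4: [293, 293, 298, 293, 293, 293, 293, 295, 293, 286, 293, 293]
t=5: [293, 293, 292, 293, 293, 293, 293, 293, 293, 295, 293, 293]
t=6: [293, 293, 293, 293, 293, 293, 293, 293, 293, 293, 293, 293]

Answer: x_4(6) = 293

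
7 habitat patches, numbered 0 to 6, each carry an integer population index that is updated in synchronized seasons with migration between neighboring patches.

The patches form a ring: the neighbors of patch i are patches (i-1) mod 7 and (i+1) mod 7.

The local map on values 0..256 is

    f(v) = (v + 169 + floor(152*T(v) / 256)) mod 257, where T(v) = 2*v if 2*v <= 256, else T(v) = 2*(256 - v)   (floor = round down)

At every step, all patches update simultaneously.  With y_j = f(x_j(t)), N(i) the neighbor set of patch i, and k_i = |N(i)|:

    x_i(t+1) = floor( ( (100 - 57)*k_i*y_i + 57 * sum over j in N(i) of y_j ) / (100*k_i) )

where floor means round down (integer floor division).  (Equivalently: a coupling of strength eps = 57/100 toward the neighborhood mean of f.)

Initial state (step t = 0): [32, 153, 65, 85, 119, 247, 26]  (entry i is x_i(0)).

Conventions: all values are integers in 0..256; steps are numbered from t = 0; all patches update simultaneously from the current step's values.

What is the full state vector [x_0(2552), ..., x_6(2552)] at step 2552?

Answer: [181, 181, 181, 181, 181, 181, 181]
Key observation: The state at step 4, [181, 181, 181, 181, 181, 181, 181], reappears at step 6: the system is in a cycle of period 2 from step 4 on.  Therefore the state at step 2552 equals the state at step 4 + ((2552 - 4) mod 2) = 4, which is [181, 181, 181, 181, 181, 181, 181].

Derivation:
t=0: [32, 153, 65, 85, 119, 247, 26]
t=1: [220, 163, 104, 106, 149, 185, 213]
t=2: [177, 168, 153, 154, 173, 181, 176]
t=3: [182, 184, 186, 185, 183, 182, 182]
t=4: [181, 181, 181, 181, 181, 181, 181]
t=5: [182, 182, 182, 182, 182, 182, 182]
t=6: [181, 181, 181, 181, 181, 181, 181]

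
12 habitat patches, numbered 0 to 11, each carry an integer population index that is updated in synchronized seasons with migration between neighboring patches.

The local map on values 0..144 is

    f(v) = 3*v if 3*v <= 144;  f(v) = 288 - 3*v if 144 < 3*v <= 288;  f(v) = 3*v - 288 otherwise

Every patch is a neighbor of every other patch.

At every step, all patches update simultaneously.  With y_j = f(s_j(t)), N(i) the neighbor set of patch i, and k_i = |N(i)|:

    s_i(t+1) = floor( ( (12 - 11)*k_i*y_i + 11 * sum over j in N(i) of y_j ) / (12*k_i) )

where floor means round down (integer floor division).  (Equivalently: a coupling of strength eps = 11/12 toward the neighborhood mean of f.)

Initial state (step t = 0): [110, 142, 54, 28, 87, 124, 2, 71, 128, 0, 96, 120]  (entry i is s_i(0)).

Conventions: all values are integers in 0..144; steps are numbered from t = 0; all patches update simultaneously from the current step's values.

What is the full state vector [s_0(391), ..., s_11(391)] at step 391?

Answer: [18, 18, 18, 18, 18, 18, 18, 18, 18, 18, 18, 18]
Key observation: The state at step 3, [18, 18, 18, 18, 18, 18, 18, 18, 18, 18, 18, 18], reappears at step 7: the system is in a cycle of period 4 from step 3 on.  Therefore the state at step 391 equals the state at step 3 + ((391 - 3) mod 4) = 3, which is [18, 18, 18, 18, 18, 18, 18, 18, 18, 18, 18, 18].

Derivation:
t=0: [110, 142, 54, 28, 87, 124, 2, 71, 128, 0, 96, 120]
t=1: [62, 62, 62, 62, 62, 62, 62, 62, 62, 62, 62, 62]
t=2: [102, 102, 102, 102, 102, 102, 102, 102, 102, 102, 102, 102]
t=3: [18, 18, 18, 18, 18, 18, 18, 18, 18, 18, 18, 18]
t=4: [54, 54, 54, 54, 54, 54, 54, 54, 54, 54, 54, 54]
t=5: [126, 126, 126, 126, 126, 126, 126, 126, 126, 126, 126, 126]
t=6: [90, 90, 90, 90, 90, 90, 90, 90, 90, 90, 90, 90]
t=7: [18, 18, 18, 18, 18, 18, 18, 18, 18, 18, 18, 18]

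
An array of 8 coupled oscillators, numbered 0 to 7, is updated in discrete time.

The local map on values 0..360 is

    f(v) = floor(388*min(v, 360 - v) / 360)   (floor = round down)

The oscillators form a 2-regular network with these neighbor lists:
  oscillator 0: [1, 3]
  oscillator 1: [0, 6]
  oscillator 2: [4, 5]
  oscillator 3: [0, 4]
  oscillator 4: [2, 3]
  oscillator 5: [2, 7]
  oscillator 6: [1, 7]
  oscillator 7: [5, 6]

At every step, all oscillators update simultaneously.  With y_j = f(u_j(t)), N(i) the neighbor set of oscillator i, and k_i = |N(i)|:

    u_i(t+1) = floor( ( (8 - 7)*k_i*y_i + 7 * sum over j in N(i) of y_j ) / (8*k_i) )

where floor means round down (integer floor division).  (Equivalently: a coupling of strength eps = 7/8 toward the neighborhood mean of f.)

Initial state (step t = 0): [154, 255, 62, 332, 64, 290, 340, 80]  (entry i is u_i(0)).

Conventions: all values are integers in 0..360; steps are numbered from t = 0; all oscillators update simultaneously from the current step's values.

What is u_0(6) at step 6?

Simulating step by step:
t=0: [154, 255, 62, 332, 64, 290, 340, 80]
t=1: [83, 95, 70, 105, 50, 75, 89, 52]
t=2: [105, 93, 67, 76, 88, 67, 81, 83]
t=3: [93, 100, 81, 100, 78, 79, 93, 80]
t=4: [106, 100, 84, 93, 95, 86, 96, 91]
t=5: [104, 108, 96, 107, 95, 93, 102, 97]
t=6: [115, 111, 101, 108, 108, 103, 109, 104]

Answer: u_0(6) = 115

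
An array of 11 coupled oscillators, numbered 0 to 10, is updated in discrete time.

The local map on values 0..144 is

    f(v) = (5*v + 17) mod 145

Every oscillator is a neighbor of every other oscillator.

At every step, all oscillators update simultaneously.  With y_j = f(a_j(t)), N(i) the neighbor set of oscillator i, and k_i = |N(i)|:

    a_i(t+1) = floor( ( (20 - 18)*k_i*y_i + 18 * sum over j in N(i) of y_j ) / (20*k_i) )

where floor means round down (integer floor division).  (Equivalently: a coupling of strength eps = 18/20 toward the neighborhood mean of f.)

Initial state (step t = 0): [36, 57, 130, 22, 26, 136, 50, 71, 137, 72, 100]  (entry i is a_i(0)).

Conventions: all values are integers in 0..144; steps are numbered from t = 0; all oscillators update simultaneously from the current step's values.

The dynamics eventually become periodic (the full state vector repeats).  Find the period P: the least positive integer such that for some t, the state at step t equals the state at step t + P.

Simulating step by step:
t=0: [36, 57, 130, 22, 26, 136, 50, 71, 137, 72, 100]
t=1: [80, 80, 81, 81, 80, 81, 81, 81, 81, 81, 81]
t=2: [130, 130, 130, 130, 130, 130, 130, 130, 130, 130, 130]
t=3: [87, 87, 87, 87, 87, 87, 87, 87, 87, 87, 87]
t=4: [17, 17, 17, 17, 17, 17, 17, 17, 17, 17, 17]
t=5: [102, 102, 102, 102, 102, 102, 102, 102, 102, 102, 102]
t=6: [92, 92, 92, 92, 92, 92, 92, 92, 92, 92, 92]
t=7: [42, 42, 42, 42, 42, 42, 42, 42, 42, 42, 42]
t=8: [82, 82, 82, 82, 82, 82, 82, 82, 82, 82, 82]
t=9: [137, 137, 137, 137, 137, 137, 137, 137, 137, 137, 137]
t=10: [122, 122, 122, 122, 122, 122, 122, 122, 122, 122, 122]
t=11: [47, 47, 47, 47, 47, 47, 47, 47, 47, 47, 47]
t=12: [107, 107, 107, 107, 107, 107, 107, 107, 107, 107, 107]
t=13: [117, 117, 117, 117, 117, 117, 117, 117, 117, 117, 117]
t=14: [22, 22, 22, 22, 22, 22, 22, 22, 22, 22, 22]
t=15: [127, 127, 127, 127, 127, 127, 127, 127, 127, 127, 127]
t=16: [72, 72, 72, 72, 72, 72, 72, 72, 72, 72, 72]
t=17: [87, 87, 87, 87, 87, 87, 87, 87, 87, 87, 87]

Answer: 14
Key observation: The state at step 3, [87, 87, 87, 87, 87, 87, 87, 87, 87, 87, 87], reappears at step 17 — and no state repeats earlier — so the cycle the system enters has period 14.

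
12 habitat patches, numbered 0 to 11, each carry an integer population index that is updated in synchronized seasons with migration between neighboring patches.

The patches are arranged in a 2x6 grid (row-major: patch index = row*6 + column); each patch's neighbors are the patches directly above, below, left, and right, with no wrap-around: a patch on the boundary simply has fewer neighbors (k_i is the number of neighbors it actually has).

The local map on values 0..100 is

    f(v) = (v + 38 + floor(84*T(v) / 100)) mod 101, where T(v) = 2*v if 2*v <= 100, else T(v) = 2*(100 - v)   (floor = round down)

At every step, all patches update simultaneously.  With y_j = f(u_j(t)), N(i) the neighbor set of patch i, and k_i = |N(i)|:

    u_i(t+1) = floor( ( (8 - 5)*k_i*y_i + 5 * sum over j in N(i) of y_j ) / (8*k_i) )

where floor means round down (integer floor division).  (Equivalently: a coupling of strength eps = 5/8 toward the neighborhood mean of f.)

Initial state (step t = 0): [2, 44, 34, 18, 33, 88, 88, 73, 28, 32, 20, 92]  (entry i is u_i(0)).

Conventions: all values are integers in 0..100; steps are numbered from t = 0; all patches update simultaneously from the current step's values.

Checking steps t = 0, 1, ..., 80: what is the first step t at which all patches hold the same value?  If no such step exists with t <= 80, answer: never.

Answer: 7
Key observation: Synchronization is absorbing here: once all patches are equal they stay equal, and step 7 is the first all-equal step.

Derivation:
t=0: [2, 44, 34, 18, 33, 88, 88, 73, 28, 32, 20, 92]  (not all equal)
t=1: [47, 46, 42, 47, 55, 37, 47, 43, 26, 47, 52, 58]  (not all equal)
t=2: [61, 56, 45, 60, 59, 54, 58, 46, 36, 51, 66, 57]  (not all equal)
t=3: [64, 62, 55, 63, 64, 66, 62, 56, 51, 58, 64, 64]  (not all equal)
t=4: [61, 63, 65, 63, 61, 60, 62, 65, 67, 64, 61, 60]  (not all equal)
t=5: [62, 61, 60, 61, 63, 63, 61, 60, 59, 61, 62, 63]  (not all equal)
t=6: [62, 63, 63, 63, 62, 62, 63, 63, 63, 63, 62, 62]  (not all equal)
t=7: [62, 62, 62, 62, 62, 62, 62, 62, 62, 62, 62, 62]  (all equal)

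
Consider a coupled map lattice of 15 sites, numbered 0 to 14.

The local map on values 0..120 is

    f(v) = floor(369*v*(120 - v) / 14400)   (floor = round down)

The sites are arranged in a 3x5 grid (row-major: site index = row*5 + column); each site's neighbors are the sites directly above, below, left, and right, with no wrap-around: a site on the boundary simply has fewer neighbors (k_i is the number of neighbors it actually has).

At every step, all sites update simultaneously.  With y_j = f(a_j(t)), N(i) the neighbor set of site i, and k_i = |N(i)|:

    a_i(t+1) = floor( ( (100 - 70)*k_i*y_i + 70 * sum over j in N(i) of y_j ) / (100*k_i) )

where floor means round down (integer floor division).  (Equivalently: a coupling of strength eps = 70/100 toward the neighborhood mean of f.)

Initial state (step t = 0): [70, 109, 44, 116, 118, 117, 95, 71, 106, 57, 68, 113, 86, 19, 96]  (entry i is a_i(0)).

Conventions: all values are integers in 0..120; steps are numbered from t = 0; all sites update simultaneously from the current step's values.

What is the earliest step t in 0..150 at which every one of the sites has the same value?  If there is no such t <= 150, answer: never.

Answer: never
Key observation: The state at step 7 reappears at step 9 — the system is in a cycle of period 2 from step 7 on.  No step 0..9 is synchronized, and the cycle repeats forever, so no step up to 150 (or ever) has all sites equal.

Derivation:
t=0: [70, 109, 44, 116, 118, 117, 95, 71, 106, 57, 68, 113, 86, 19, 96]  (not all equal)
t=1: [40, 63, 55, 33, 37, 58, 43, 71, 53, 51, 36, 58, 59, 54, 67]  (not all equal)
t=2: [89, 87, 86, 82, 80, 84, 89, 89, 87, 87, 87, 86, 91, 90, 90]  (not all equal)
t=3: [73, 71, 74, 77, 77, 72, 72, 70, 72, 74, 74, 71, 69, 69, 70]  (not all equal)
t=4: [88, 87, 87, 85, 85, 87, 88, 88, 87, 87, 88, 88, 89, 89, 88]  (not all equal)
t=5: [72, 72, 73, 74, 74, 72, 72, 72, 72, 73, 72, 71, 70, 71, 71]  (not all equal)
t=6: [88, 87, 87, 87, 87, 88, 88, 88, 87, 87, 88, 88, 88, 88, 88]  (not all equal)
t=7: [72, 72, 72, 73, 73, 72, 72, 72, 72, 72, 72, 72, 72, 72, 72]  (not all equal)
t=8: [88, 88, 87, 87, 87, 88, 88, 88, 87, 87, 88, 88, 88, 88, 88]  (not all equal)
t=9: [72, 72, 72, 73, 73, 72, 72, 72, 72, 72, 72, 72, 72, 72, 72]  (not all equal)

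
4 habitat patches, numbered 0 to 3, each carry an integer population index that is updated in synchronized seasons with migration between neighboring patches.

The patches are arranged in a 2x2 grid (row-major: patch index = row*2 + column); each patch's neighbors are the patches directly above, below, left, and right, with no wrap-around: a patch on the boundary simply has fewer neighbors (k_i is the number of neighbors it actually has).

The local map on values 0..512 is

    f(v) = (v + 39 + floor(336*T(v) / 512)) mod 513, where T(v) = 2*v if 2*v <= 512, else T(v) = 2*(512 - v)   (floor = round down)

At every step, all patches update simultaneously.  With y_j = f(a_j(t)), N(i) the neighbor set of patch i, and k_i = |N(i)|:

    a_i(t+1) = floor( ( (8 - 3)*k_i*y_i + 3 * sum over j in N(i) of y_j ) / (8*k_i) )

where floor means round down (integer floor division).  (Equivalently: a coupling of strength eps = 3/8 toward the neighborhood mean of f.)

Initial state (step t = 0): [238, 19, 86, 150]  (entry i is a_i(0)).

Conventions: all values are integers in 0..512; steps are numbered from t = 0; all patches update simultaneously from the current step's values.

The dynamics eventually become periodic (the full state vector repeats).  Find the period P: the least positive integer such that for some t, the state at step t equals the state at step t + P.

Answer: 2
Key observation: The state at step 12, [327, 327, 148, 148], reappears at step 14 — and no state repeats earlier — so the cycle the system enters has period 2.

Derivation:
t=0: [238, 19, 86, 150]
t=1: [107, 137, 234, 300]
t=2: [257, 295, 115, 144]
t=3: [149, 157, 281, 309]
t=4: [335, 342, 159, 159]
t=5: [151, 150, 347, 346]
t=6: [331, 330, 145, 144]
t=7: [146, 146, 321, 320]
t=8: [323, 323, 149, 149]
t=9: [150, 150, 329, 329]
t=10: [330, 330, 149, 149]
t=11: [148, 148, 328, 328]
t=12: [327, 327, 148, 148]
t=13: [148, 148, 327, 327]
t=14: [327, 327, 148, 148]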